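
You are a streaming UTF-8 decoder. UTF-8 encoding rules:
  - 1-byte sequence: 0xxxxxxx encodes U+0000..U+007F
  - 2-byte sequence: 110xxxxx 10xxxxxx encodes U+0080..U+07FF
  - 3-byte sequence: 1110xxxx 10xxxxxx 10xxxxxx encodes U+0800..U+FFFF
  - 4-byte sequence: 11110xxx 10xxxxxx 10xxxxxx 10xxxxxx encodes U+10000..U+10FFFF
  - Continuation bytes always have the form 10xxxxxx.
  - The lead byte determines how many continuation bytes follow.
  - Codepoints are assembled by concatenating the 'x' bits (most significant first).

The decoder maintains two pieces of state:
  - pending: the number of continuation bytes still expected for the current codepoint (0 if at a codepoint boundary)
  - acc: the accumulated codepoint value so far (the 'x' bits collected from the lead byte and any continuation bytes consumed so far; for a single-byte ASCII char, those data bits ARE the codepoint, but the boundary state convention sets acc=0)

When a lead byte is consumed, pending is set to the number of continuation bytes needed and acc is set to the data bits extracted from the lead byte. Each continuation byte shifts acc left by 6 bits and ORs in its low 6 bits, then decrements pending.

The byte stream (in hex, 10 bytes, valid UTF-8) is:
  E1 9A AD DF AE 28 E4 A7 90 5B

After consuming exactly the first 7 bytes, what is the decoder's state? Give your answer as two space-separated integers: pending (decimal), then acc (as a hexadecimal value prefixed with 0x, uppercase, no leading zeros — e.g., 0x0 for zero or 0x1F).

Byte[0]=E1: 3-byte lead. pending=2, acc=0x1
Byte[1]=9A: continuation. acc=(acc<<6)|0x1A=0x5A, pending=1
Byte[2]=AD: continuation. acc=(acc<<6)|0x2D=0x16AD, pending=0
Byte[3]=DF: 2-byte lead. pending=1, acc=0x1F
Byte[4]=AE: continuation. acc=(acc<<6)|0x2E=0x7EE, pending=0
Byte[5]=28: 1-byte. pending=0, acc=0x0
Byte[6]=E4: 3-byte lead. pending=2, acc=0x4

Answer: 2 0x4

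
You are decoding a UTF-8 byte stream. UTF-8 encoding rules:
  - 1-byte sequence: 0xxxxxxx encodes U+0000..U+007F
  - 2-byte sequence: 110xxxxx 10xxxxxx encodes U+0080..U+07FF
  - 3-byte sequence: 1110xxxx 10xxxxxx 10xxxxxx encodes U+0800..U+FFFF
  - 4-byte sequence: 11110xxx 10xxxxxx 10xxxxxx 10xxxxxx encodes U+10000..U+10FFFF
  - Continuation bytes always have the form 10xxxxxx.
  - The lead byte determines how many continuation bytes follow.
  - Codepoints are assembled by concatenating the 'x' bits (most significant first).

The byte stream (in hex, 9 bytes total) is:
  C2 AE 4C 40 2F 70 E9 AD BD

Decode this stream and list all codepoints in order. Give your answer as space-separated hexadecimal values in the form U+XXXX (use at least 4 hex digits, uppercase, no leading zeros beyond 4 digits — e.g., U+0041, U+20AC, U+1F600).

Answer: U+00AE U+004C U+0040 U+002F U+0070 U+9B7D

Derivation:
Byte[0]=C2: 2-byte lead, need 1 cont bytes. acc=0x2
Byte[1]=AE: continuation. acc=(acc<<6)|0x2E=0xAE
Completed: cp=U+00AE (starts at byte 0)
Byte[2]=4C: 1-byte ASCII. cp=U+004C
Byte[3]=40: 1-byte ASCII. cp=U+0040
Byte[4]=2F: 1-byte ASCII. cp=U+002F
Byte[5]=70: 1-byte ASCII. cp=U+0070
Byte[6]=E9: 3-byte lead, need 2 cont bytes. acc=0x9
Byte[7]=AD: continuation. acc=(acc<<6)|0x2D=0x26D
Byte[8]=BD: continuation. acc=(acc<<6)|0x3D=0x9B7D
Completed: cp=U+9B7D (starts at byte 6)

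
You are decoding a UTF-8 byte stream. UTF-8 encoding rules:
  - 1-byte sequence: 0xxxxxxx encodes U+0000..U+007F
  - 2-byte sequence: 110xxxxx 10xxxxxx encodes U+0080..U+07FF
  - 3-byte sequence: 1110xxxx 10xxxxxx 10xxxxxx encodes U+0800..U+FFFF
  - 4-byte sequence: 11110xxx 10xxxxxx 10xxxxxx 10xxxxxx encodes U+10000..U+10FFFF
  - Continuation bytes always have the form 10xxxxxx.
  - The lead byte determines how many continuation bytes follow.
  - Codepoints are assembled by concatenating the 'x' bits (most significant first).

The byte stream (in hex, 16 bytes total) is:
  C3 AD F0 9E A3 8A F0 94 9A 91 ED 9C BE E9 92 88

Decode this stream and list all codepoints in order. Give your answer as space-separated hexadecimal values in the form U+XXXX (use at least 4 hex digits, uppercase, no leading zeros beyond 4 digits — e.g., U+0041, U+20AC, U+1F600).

Answer: U+00ED U+1E8CA U+14691 U+D73E U+9488

Derivation:
Byte[0]=C3: 2-byte lead, need 1 cont bytes. acc=0x3
Byte[1]=AD: continuation. acc=(acc<<6)|0x2D=0xED
Completed: cp=U+00ED (starts at byte 0)
Byte[2]=F0: 4-byte lead, need 3 cont bytes. acc=0x0
Byte[3]=9E: continuation. acc=(acc<<6)|0x1E=0x1E
Byte[4]=A3: continuation. acc=(acc<<6)|0x23=0x7A3
Byte[5]=8A: continuation. acc=(acc<<6)|0x0A=0x1E8CA
Completed: cp=U+1E8CA (starts at byte 2)
Byte[6]=F0: 4-byte lead, need 3 cont bytes. acc=0x0
Byte[7]=94: continuation. acc=(acc<<6)|0x14=0x14
Byte[8]=9A: continuation. acc=(acc<<6)|0x1A=0x51A
Byte[9]=91: continuation. acc=(acc<<6)|0x11=0x14691
Completed: cp=U+14691 (starts at byte 6)
Byte[10]=ED: 3-byte lead, need 2 cont bytes. acc=0xD
Byte[11]=9C: continuation. acc=(acc<<6)|0x1C=0x35C
Byte[12]=BE: continuation. acc=(acc<<6)|0x3E=0xD73E
Completed: cp=U+D73E (starts at byte 10)
Byte[13]=E9: 3-byte lead, need 2 cont bytes. acc=0x9
Byte[14]=92: continuation. acc=(acc<<6)|0x12=0x252
Byte[15]=88: continuation. acc=(acc<<6)|0x08=0x9488
Completed: cp=U+9488 (starts at byte 13)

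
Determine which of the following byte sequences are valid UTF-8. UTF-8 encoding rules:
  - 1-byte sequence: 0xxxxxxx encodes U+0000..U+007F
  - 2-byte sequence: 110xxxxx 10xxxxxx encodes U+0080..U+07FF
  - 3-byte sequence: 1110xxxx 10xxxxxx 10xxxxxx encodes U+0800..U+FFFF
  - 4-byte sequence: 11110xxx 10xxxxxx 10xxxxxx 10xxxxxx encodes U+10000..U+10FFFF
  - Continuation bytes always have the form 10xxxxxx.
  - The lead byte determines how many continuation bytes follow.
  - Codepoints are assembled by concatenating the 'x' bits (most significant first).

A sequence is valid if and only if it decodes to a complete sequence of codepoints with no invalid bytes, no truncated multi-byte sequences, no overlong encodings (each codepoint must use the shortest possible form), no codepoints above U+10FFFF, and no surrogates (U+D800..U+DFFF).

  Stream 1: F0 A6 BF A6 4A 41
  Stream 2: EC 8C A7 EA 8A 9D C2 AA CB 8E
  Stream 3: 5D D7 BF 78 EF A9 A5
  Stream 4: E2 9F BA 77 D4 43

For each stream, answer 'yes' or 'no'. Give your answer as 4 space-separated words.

Stream 1: decodes cleanly. VALID
Stream 2: decodes cleanly. VALID
Stream 3: decodes cleanly. VALID
Stream 4: error at byte offset 5. INVALID

Answer: yes yes yes no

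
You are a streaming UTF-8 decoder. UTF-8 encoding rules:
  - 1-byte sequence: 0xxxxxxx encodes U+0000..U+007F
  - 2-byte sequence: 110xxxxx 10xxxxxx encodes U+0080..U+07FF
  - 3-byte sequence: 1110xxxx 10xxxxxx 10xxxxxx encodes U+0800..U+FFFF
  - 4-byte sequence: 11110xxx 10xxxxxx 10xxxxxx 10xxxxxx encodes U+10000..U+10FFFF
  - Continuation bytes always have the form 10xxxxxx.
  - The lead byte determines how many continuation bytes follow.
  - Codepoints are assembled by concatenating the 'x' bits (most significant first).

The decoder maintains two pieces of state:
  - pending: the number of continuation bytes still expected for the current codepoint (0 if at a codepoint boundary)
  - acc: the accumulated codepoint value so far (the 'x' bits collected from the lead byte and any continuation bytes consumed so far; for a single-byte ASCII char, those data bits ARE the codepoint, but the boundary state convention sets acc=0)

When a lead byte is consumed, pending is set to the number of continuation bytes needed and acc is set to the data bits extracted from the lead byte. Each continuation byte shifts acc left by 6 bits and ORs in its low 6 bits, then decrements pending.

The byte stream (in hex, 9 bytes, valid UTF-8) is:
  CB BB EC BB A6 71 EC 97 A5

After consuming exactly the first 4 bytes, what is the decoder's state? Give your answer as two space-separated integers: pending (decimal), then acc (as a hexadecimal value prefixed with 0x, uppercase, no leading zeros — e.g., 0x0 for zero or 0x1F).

Answer: 1 0x33B

Derivation:
Byte[0]=CB: 2-byte lead. pending=1, acc=0xB
Byte[1]=BB: continuation. acc=(acc<<6)|0x3B=0x2FB, pending=0
Byte[2]=EC: 3-byte lead. pending=2, acc=0xC
Byte[3]=BB: continuation. acc=(acc<<6)|0x3B=0x33B, pending=1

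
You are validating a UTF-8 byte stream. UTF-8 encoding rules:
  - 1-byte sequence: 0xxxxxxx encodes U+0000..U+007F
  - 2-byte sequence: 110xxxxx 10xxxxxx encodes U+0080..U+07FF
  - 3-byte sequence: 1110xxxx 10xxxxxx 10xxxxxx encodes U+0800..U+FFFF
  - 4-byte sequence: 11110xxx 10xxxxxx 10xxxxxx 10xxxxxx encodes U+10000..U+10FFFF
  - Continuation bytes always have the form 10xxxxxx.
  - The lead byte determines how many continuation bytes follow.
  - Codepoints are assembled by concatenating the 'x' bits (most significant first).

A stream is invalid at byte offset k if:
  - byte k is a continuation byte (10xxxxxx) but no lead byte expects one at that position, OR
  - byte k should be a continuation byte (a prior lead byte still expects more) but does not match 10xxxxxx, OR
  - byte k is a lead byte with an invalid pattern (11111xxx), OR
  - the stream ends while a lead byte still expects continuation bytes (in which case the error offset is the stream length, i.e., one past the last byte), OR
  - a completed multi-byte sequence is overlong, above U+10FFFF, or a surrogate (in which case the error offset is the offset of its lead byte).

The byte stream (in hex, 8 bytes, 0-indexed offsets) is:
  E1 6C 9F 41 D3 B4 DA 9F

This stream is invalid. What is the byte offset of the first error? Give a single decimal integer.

Answer: 1

Derivation:
Byte[0]=E1: 3-byte lead, need 2 cont bytes. acc=0x1
Byte[1]=6C: expected 10xxxxxx continuation. INVALID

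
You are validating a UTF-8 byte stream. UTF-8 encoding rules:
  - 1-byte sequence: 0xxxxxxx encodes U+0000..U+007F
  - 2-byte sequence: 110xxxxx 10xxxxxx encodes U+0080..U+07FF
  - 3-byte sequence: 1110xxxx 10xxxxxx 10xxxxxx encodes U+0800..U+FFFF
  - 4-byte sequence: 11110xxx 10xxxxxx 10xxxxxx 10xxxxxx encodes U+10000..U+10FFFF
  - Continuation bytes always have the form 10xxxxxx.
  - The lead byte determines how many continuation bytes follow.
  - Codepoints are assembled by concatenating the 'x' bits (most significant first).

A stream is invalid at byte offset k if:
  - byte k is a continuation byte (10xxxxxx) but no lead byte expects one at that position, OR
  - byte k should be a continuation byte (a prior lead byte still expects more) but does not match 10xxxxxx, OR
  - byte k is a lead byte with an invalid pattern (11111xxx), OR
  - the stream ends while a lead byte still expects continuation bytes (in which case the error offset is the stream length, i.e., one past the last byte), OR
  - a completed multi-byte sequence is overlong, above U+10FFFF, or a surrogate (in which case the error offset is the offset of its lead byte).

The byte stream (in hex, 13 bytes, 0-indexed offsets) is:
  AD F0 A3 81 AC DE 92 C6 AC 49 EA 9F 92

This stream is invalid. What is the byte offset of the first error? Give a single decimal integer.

Byte[0]=AD: INVALID lead byte (not 0xxx/110x/1110/11110)

Answer: 0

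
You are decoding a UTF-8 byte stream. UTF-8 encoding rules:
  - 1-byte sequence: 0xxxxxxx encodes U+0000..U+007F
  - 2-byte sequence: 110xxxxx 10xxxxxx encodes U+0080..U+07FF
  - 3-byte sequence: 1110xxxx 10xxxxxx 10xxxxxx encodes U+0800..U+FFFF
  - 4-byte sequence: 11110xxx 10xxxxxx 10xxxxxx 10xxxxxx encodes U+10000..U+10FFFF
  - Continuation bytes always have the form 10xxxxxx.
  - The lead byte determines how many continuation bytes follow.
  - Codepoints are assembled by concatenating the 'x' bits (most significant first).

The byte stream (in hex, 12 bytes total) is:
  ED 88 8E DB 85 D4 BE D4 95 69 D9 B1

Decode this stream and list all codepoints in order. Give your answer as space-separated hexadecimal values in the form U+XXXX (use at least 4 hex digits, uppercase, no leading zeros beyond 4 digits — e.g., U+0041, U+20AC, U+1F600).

Byte[0]=ED: 3-byte lead, need 2 cont bytes. acc=0xD
Byte[1]=88: continuation. acc=(acc<<6)|0x08=0x348
Byte[2]=8E: continuation. acc=(acc<<6)|0x0E=0xD20E
Completed: cp=U+D20E (starts at byte 0)
Byte[3]=DB: 2-byte lead, need 1 cont bytes. acc=0x1B
Byte[4]=85: continuation. acc=(acc<<6)|0x05=0x6C5
Completed: cp=U+06C5 (starts at byte 3)
Byte[5]=D4: 2-byte lead, need 1 cont bytes. acc=0x14
Byte[6]=BE: continuation. acc=(acc<<6)|0x3E=0x53E
Completed: cp=U+053E (starts at byte 5)
Byte[7]=D4: 2-byte lead, need 1 cont bytes. acc=0x14
Byte[8]=95: continuation. acc=(acc<<6)|0x15=0x515
Completed: cp=U+0515 (starts at byte 7)
Byte[9]=69: 1-byte ASCII. cp=U+0069
Byte[10]=D9: 2-byte lead, need 1 cont bytes. acc=0x19
Byte[11]=B1: continuation. acc=(acc<<6)|0x31=0x671
Completed: cp=U+0671 (starts at byte 10)

Answer: U+D20E U+06C5 U+053E U+0515 U+0069 U+0671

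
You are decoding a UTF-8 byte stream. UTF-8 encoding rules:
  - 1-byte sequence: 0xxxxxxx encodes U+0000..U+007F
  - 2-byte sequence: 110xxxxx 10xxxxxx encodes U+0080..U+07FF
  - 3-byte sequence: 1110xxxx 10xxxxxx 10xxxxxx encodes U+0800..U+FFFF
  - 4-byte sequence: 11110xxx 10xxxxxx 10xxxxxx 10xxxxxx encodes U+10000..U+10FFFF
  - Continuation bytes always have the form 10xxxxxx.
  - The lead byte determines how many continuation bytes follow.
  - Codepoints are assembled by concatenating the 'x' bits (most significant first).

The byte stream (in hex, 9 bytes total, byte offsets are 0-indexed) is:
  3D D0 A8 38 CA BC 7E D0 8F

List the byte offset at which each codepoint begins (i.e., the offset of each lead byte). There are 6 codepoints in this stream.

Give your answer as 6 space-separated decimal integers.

Answer: 0 1 3 4 6 7

Derivation:
Byte[0]=3D: 1-byte ASCII. cp=U+003D
Byte[1]=D0: 2-byte lead, need 1 cont bytes. acc=0x10
Byte[2]=A8: continuation. acc=(acc<<6)|0x28=0x428
Completed: cp=U+0428 (starts at byte 1)
Byte[3]=38: 1-byte ASCII. cp=U+0038
Byte[4]=CA: 2-byte lead, need 1 cont bytes. acc=0xA
Byte[5]=BC: continuation. acc=(acc<<6)|0x3C=0x2BC
Completed: cp=U+02BC (starts at byte 4)
Byte[6]=7E: 1-byte ASCII. cp=U+007E
Byte[7]=D0: 2-byte lead, need 1 cont bytes. acc=0x10
Byte[8]=8F: continuation. acc=(acc<<6)|0x0F=0x40F
Completed: cp=U+040F (starts at byte 7)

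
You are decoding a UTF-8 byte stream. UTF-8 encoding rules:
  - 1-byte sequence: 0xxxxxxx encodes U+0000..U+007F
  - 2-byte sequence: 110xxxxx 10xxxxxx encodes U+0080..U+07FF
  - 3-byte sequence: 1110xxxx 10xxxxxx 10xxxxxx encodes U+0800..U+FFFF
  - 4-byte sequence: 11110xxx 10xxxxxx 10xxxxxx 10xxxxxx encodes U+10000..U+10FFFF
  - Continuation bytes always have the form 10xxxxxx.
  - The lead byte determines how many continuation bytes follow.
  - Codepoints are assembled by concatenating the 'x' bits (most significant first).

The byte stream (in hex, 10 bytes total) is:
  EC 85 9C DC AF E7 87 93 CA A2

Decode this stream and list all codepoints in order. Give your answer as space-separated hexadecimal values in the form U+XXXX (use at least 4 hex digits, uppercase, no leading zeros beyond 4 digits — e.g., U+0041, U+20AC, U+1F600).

Answer: U+C15C U+072F U+71D3 U+02A2

Derivation:
Byte[0]=EC: 3-byte lead, need 2 cont bytes. acc=0xC
Byte[1]=85: continuation. acc=(acc<<6)|0x05=0x305
Byte[2]=9C: continuation. acc=(acc<<6)|0x1C=0xC15C
Completed: cp=U+C15C (starts at byte 0)
Byte[3]=DC: 2-byte lead, need 1 cont bytes. acc=0x1C
Byte[4]=AF: continuation. acc=(acc<<6)|0x2F=0x72F
Completed: cp=U+072F (starts at byte 3)
Byte[5]=E7: 3-byte lead, need 2 cont bytes. acc=0x7
Byte[6]=87: continuation. acc=(acc<<6)|0x07=0x1C7
Byte[7]=93: continuation. acc=(acc<<6)|0x13=0x71D3
Completed: cp=U+71D3 (starts at byte 5)
Byte[8]=CA: 2-byte lead, need 1 cont bytes. acc=0xA
Byte[9]=A2: continuation. acc=(acc<<6)|0x22=0x2A2
Completed: cp=U+02A2 (starts at byte 8)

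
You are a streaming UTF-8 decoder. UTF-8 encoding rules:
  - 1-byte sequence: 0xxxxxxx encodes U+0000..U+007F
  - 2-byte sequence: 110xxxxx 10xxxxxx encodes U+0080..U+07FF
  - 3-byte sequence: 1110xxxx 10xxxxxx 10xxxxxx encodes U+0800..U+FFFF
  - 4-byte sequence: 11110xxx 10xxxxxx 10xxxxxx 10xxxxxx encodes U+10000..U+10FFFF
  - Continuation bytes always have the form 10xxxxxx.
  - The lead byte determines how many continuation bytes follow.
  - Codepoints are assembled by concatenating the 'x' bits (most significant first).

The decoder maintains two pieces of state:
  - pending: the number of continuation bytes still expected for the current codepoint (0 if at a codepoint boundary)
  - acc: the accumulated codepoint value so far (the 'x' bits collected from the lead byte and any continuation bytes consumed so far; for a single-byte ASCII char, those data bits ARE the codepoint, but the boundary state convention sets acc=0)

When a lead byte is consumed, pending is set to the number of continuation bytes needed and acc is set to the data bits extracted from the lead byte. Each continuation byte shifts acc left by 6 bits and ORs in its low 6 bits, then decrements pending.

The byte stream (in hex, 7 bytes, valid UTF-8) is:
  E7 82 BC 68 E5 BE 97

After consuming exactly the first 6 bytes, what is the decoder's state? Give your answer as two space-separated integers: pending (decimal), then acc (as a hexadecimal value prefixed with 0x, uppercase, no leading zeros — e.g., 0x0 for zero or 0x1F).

Answer: 1 0x17E

Derivation:
Byte[0]=E7: 3-byte lead. pending=2, acc=0x7
Byte[1]=82: continuation. acc=(acc<<6)|0x02=0x1C2, pending=1
Byte[2]=BC: continuation. acc=(acc<<6)|0x3C=0x70BC, pending=0
Byte[3]=68: 1-byte. pending=0, acc=0x0
Byte[4]=E5: 3-byte lead. pending=2, acc=0x5
Byte[5]=BE: continuation. acc=(acc<<6)|0x3E=0x17E, pending=1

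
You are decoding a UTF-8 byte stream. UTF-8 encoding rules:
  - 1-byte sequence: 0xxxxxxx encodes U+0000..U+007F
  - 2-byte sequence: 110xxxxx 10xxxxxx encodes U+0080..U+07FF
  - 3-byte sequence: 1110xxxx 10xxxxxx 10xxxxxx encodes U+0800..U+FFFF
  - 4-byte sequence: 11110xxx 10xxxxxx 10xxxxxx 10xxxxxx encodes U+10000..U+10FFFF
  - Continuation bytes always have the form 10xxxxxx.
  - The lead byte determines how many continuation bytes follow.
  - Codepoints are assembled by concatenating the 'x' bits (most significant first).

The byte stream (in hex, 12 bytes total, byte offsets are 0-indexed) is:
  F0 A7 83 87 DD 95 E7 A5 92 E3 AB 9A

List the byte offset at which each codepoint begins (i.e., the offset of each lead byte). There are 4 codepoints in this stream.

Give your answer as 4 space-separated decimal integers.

Byte[0]=F0: 4-byte lead, need 3 cont bytes. acc=0x0
Byte[1]=A7: continuation. acc=(acc<<6)|0x27=0x27
Byte[2]=83: continuation. acc=(acc<<6)|0x03=0x9C3
Byte[3]=87: continuation. acc=(acc<<6)|0x07=0x270C7
Completed: cp=U+270C7 (starts at byte 0)
Byte[4]=DD: 2-byte lead, need 1 cont bytes. acc=0x1D
Byte[5]=95: continuation. acc=(acc<<6)|0x15=0x755
Completed: cp=U+0755 (starts at byte 4)
Byte[6]=E7: 3-byte lead, need 2 cont bytes. acc=0x7
Byte[7]=A5: continuation. acc=(acc<<6)|0x25=0x1E5
Byte[8]=92: continuation. acc=(acc<<6)|0x12=0x7952
Completed: cp=U+7952 (starts at byte 6)
Byte[9]=E3: 3-byte lead, need 2 cont bytes. acc=0x3
Byte[10]=AB: continuation. acc=(acc<<6)|0x2B=0xEB
Byte[11]=9A: continuation. acc=(acc<<6)|0x1A=0x3ADA
Completed: cp=U+3ADA (starts at byte 9)

Answer: 0 4 6 9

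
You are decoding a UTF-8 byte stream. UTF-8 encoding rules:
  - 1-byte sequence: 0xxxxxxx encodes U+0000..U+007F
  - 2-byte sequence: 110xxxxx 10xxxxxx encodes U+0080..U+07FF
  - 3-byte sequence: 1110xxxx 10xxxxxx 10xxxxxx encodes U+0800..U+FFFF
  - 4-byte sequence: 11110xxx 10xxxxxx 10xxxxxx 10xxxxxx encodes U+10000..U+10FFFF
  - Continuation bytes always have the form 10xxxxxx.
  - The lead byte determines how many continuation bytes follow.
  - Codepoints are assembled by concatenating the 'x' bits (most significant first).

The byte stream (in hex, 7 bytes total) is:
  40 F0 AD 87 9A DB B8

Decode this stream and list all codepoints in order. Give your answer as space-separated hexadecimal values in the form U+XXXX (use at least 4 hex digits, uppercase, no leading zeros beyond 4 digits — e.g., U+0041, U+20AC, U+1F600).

Byte[0]=40: 1-byte ASCII. cp=U+0040
Byte[1]=F0: 4-byte lead, need 3 cont bytes. acc=0x0
Byte[2]=AD: continuation. acc=(acc<<6)|0x2D=0x2D
Byte[3]=87: continuation. acc=(acc<<6)|0x07=0xB47
Byte[4]=9A: continuation. acc=(acc<<6)|0x1A=0x2D1DA
Completed: cp=U+2D1DA (starts at byte 1)
Byte[5]=DB: 2-byte lead, need 1 cont bytes. acc=0x1B
Byte[6]=B8: continuation. acc=(acc<<6)|0x38=0x6F8
Completed: cp=U+06F8 (starts at byte 5)

Answer: U+0040 U+2D1DA U+06F8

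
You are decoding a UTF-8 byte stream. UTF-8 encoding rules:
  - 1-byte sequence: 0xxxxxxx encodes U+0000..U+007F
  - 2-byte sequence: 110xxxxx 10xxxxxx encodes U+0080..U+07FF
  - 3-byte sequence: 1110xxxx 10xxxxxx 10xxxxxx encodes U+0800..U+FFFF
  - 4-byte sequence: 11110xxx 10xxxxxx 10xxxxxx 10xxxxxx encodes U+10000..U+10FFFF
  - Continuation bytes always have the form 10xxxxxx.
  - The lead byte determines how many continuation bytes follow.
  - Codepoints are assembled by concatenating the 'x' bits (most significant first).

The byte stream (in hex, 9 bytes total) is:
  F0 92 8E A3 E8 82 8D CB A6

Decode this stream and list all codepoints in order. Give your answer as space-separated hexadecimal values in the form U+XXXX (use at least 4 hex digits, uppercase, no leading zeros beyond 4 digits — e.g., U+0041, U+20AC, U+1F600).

Answer: U+123A3 U+808D U+02E6

Derivation:
Byte[0]=F0: 4-byte lead, need 3 cont bytes. acc=0x0
Byte[1]=92: continuation. acc=(acc<<6)|0x12=0x12
Byte[2]=8E: continuation. acc=(acc<<6)|0x0E=0x48E
Byte[3]=A3: continuation. acc=(acc<<6)|0x23=0x123A3
Completed: cp=U+123A3 (starts at byte 0)
Byte[4]=E8: 3-byte lead, need 2 cont bytes. acc=0x8
Byte[5]=82: continuation. acc=(acc<<6)|0x02=0x202
Byte[6]=8D: continuation. acc=(acc<<6)|0x0D=0x808D
Completed: cp=U+808D (starts at byte 4)
Byte[7]=CB: 2-byte lead, need 1 cont bytes. acc=0xB
Byte[8]=A6: continuation. acc=(acc<<6)|0x26=0x2E6
Completed: cp=U+02E6 (starts at byte 7)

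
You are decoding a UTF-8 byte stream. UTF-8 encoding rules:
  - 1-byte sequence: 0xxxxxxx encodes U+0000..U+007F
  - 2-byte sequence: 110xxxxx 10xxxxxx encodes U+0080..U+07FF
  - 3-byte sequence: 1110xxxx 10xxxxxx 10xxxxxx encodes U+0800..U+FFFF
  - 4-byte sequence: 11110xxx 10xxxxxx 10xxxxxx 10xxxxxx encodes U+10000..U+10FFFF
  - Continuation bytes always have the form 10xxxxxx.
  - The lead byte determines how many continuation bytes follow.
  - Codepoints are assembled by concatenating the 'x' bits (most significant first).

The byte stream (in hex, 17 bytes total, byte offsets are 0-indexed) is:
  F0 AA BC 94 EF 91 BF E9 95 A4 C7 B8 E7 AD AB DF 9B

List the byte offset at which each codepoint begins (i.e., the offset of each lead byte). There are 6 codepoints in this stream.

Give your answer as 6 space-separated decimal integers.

Byte[0]=F0: 4-byte lead, need 3 cont bytes. acc=0x0
Byte[1]=AA: continuation. acc=(acc<<6)|0x2A=0x2A
Byte[2]=BC: continuation. acc=(acc<<6)|0x3C=0xABC
Byte[3]=94: continuation. acc=(acc<<6)|0x14=0x2AF14
Completed: cp=U+2AF14 (starts at byte 0)
Byte[4]=EF: 3-byte lead, need 2 cont bytes. acc=0xF
Byte[5]=91: continuation. acc=(acc<<6)|0x11=0x3D1
Byte[6]=BF: continuation. acc=(acc<<6)|0x3F=0xF47F
Completed: cp=U+F47F (starts at byte 4)
Byte[7]=E9: 3-byte lead, need 2 cont bytes. acc=0x9
Byte[8]=95: continuation. acc=(acc<<6)|0x15=0x255
Byte[9]=A4: continuation. acc=(acc<<6)|0x24=0x9564
Completed: cp=U+9564 (starts at byte 7)
Byte[10]=C7: 2-byte lead, need 1 cont bytes. acc=0x7
Byte[11]=B8: continuation. acc=(acc<<6)|0x38=0x1F8
Completed: cp=U+01F8 (starts at byte 10)
Byte[12]=E7: 3-byte lead, need 2 cont bytes. acc=0x7
Byte[13]=AD: continuation. acc=(acc<<6)|0x2D=0x1ED
Byte[14]=AB: continuation. acc=(acc<<6)|0x2B=0x7B6B
Completed: cp=U+7B6B (starts at byte 12)
Byte[15]=DF: 2-byte lead, need 1 cont bytes. acc=0x1F
Byte[16]=9B: continuation. acc=(acc<<6)|0x1B=0x7DB
Completed: cp=U+07DB (starts at byte 15)

Answer: 0 4 7 10 12 15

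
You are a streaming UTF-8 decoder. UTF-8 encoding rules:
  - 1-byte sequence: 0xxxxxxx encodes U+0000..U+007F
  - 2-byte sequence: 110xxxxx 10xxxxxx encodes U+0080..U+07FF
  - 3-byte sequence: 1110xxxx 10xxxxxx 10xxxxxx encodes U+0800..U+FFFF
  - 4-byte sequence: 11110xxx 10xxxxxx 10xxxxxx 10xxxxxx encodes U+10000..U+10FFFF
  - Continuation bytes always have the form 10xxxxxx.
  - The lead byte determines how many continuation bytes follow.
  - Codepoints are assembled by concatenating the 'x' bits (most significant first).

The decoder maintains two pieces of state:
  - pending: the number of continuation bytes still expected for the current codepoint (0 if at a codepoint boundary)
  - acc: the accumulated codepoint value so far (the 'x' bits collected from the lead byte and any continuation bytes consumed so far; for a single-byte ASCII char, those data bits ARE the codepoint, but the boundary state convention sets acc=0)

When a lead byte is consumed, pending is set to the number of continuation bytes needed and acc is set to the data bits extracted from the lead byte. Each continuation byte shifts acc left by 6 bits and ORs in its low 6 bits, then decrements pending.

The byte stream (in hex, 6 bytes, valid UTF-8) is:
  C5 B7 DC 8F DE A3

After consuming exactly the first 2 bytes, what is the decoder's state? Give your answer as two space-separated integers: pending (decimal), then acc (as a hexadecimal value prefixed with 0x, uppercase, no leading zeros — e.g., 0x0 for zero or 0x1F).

Byte[0]=C5: 2-byte lead. pending=1, acc=0x5
Byte[1]=B7: continuation. acc=(acc<<6)|0x37=0x177, pending=0

Answer: 0 0x177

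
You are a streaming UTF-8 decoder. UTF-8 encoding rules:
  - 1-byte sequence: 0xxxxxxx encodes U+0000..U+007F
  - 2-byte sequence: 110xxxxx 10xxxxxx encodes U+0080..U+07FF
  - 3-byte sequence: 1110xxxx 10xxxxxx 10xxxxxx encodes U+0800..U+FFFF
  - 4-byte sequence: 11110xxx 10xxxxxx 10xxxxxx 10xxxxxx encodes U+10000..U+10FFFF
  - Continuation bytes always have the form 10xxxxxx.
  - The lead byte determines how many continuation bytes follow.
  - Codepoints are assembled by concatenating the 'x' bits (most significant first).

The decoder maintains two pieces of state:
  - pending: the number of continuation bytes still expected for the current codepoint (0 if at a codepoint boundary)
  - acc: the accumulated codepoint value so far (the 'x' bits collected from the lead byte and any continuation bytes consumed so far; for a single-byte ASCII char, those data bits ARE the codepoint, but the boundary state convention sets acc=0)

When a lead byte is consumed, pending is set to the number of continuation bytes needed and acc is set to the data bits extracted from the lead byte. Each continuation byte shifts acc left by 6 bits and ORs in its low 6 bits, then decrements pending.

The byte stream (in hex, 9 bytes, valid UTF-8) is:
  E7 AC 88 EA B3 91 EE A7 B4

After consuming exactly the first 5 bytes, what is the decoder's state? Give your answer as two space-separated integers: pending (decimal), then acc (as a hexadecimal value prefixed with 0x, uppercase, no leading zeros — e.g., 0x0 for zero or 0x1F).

Byte[0]=E7: 3-byte lead. pending=2, acc=0x7
Byte[1]=AC: continuation. acc=(acc<<6)|0x2C=0x1EC, pending=1
Byte[2]=88: continuation. acc=(acc<<6)|0x08=0x7B08, pending=0
Byte[3]=EA: 3-byte lead. pending=2, acc=0xA
Byte[4]=B3: continuation. acc=(acc<<6)|0x33=0x2B3, pending=1

Answer: 1 0x2B3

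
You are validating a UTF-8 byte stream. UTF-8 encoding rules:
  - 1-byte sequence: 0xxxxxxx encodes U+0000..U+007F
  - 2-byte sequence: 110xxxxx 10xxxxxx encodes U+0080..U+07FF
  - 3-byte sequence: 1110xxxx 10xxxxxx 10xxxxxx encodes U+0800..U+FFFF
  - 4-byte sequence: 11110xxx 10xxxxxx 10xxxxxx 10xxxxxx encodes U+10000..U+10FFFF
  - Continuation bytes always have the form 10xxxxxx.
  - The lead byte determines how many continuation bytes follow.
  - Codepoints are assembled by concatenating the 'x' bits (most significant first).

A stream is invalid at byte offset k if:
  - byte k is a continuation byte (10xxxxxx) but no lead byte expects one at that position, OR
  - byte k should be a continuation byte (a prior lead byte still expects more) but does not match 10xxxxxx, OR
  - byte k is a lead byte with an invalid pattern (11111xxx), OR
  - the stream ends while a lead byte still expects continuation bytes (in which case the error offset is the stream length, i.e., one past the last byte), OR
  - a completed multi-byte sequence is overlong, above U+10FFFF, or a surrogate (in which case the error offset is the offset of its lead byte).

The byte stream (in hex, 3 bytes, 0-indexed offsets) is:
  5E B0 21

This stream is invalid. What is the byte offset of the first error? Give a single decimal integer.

Answer: 1

Derivation:
Byte[0]=5E: 1-byte ASCII. cp=U+005E
Byte[1]=B0: INVALID lead byte (not 0xxx/110x/1110/11110)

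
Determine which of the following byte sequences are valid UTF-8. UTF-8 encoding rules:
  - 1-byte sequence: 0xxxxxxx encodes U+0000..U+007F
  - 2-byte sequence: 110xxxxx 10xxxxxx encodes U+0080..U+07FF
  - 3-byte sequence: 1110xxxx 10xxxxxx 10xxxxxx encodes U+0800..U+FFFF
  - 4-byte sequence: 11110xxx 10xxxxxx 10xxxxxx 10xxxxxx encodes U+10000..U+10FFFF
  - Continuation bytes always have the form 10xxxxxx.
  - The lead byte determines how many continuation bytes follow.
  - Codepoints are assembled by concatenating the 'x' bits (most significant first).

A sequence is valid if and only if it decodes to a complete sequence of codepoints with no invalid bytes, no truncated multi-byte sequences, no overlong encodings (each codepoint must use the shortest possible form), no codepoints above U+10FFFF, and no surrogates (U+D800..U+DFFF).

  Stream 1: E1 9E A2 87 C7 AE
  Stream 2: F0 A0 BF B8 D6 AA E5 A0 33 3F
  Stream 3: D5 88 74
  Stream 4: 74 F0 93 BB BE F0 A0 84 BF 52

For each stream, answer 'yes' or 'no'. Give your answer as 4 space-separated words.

Stream 1: error at byte offset 3. INVALID
Stream 2: error at byte offset 8. INVALID
Stream 3: decodes cleanly. VALID
Stream 4: decodes cleanly. VALID

Answer: no no yes yes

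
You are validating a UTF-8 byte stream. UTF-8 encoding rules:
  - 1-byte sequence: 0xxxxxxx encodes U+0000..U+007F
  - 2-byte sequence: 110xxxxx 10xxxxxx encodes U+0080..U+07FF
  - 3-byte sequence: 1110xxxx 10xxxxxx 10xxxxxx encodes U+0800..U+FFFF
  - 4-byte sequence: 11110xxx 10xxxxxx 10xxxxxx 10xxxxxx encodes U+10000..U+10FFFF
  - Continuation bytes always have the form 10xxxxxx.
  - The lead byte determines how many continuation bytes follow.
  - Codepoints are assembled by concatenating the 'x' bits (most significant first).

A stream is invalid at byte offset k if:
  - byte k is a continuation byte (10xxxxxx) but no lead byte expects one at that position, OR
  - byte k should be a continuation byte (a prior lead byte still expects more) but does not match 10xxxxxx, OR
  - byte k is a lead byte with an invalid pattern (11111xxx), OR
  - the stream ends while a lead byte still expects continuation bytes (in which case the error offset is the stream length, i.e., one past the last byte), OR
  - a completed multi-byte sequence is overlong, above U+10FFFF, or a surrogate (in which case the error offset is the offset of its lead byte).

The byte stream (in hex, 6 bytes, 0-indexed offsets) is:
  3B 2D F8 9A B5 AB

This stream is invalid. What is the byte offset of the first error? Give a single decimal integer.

Answer: 2

Derivation:
Byte[0]=3B: 1-byte ASCII. cp=U+003B
Byte[1]=2D: 1-byte ASCII. cp=U+002D
Byte[2]=F8: INVALID lead byte (not 0xxx/110x/1110/11110)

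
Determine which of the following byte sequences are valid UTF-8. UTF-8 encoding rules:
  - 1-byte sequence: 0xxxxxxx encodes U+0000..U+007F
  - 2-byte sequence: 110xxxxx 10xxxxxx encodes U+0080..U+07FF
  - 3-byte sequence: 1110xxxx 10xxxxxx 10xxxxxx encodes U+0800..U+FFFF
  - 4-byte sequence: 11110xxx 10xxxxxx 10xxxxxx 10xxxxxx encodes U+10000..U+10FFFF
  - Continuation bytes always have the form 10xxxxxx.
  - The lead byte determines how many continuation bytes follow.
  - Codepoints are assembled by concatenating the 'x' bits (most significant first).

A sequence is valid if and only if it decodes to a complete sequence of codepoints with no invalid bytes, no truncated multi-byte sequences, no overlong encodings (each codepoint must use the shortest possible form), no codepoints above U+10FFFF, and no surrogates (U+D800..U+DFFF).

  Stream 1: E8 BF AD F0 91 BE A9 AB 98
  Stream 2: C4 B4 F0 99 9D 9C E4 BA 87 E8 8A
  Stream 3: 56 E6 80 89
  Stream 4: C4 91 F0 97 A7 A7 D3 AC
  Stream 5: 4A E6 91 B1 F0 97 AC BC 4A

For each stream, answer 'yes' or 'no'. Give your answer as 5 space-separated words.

Stream 1: error at byte offset 7. INVALID
Stream 2: error at byte offset 11. INVALID
Stream 3: decodes cleanly. VALID
Stream 4: decodes cleanly. VALID
Stream 5: decodes cleanly. VALID

Answer: no no yes yes yes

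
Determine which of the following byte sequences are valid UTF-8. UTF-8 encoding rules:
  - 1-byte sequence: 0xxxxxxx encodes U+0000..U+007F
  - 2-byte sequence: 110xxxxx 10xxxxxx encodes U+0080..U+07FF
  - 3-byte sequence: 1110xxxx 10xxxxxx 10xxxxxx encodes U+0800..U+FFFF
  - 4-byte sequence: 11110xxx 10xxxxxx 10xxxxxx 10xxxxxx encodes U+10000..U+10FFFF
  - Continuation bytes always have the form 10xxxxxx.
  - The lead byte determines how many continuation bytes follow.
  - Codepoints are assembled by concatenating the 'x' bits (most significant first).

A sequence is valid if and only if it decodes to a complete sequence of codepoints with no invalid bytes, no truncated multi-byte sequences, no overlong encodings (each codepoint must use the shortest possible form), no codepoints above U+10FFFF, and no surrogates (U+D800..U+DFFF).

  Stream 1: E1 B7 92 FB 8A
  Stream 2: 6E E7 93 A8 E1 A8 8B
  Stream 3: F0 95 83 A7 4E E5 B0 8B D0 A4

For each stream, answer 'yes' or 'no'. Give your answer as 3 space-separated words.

Answer: no yes yes

Derivation:
Stream 1: error at byte offset 3. INVALID
Stream 2: decodes cleanly. VALID
Stream 3: decodes cleanly. VALID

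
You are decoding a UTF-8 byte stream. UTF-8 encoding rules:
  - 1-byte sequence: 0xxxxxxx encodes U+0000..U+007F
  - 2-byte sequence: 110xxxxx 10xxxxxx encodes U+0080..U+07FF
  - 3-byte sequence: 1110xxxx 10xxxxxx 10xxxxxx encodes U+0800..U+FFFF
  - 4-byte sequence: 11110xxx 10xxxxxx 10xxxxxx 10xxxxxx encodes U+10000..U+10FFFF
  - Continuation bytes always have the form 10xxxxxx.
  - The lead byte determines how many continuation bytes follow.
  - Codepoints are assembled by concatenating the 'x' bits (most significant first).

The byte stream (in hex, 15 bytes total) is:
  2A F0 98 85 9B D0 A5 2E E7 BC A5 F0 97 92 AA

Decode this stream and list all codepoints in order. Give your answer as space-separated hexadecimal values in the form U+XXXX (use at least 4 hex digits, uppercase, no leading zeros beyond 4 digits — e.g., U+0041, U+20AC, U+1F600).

Answer: U+002A U+1815B U+0425 U+002E U+7F25 U+174AA

Derivation:
Byte[0]=2A: 1-byte ASCII. cp=U+002A
Byte[1]=F0: 4-byte lead, need 3 cont bytes. acc=0x0
Byte[2]=98: continuation. acc=(acc<<6)|0x18=0x18
Byte[3]=85: continuation. acc=(acc<<6)|0x05=0x605
Byte[4]=9B: continuation. acc=(acc<<6)|0x1B=0x1815B
Completed: cp=U+1815B (starts at byte 1)
Byte[5]=D0: 2-byte lead, need 1 cont bytes. acc=0x10
Byte[6]=A5: continuation. acc=(acc<<6)|0x25=0x425
Completed: cp=U+0425 (starts at byte 5)
Byte[7]=2E: 1-byte ASCII. cp=U+002E
Byte[8]=E7: 3-byte lead, need 2 cont bytes. acc=0x7
Byte[9]=BC: continuation. acc=(acc<<6)|0x3C=0x1FC
Byte[10]=A5: continuation. acc=(acc<<6)|0x25=0x7F25
Completed: cp=U+7F25 (starts at byte 8)
Byte[11]=F0: 4-byte lead, need 3 cont bytes. acc=0x0
Byte[12]=97: continuation. acc=(acc<<6)|0x17=0x17
Byte[13]=92: continuation. acc=(acc<<6)|0x12=0x5D2
Byte[14]=AA: continuation. acc=(acc<<6)|0x2A=0x174AA
Completed: cp=U+174AA (starts at byte 11)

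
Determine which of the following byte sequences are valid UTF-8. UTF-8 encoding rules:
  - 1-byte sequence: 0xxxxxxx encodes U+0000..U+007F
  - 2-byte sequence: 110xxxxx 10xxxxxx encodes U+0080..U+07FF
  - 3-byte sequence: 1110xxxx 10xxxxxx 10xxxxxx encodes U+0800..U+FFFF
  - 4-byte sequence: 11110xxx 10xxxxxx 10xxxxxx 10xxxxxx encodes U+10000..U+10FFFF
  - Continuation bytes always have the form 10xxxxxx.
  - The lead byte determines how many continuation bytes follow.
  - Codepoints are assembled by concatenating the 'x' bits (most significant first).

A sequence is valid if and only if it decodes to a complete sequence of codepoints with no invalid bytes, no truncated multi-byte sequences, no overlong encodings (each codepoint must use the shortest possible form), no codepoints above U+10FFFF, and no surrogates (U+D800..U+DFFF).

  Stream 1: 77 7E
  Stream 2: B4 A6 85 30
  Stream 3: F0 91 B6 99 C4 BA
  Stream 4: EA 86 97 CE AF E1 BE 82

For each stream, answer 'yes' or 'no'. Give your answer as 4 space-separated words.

Stream 1: decodes cleanly. VALID
Stream 2: error at byte offset 0. INVALID
Stream 3: decodes cleanly. VALID
Stream 4: decodes cleanly. VALID

Answer: yes no yes yes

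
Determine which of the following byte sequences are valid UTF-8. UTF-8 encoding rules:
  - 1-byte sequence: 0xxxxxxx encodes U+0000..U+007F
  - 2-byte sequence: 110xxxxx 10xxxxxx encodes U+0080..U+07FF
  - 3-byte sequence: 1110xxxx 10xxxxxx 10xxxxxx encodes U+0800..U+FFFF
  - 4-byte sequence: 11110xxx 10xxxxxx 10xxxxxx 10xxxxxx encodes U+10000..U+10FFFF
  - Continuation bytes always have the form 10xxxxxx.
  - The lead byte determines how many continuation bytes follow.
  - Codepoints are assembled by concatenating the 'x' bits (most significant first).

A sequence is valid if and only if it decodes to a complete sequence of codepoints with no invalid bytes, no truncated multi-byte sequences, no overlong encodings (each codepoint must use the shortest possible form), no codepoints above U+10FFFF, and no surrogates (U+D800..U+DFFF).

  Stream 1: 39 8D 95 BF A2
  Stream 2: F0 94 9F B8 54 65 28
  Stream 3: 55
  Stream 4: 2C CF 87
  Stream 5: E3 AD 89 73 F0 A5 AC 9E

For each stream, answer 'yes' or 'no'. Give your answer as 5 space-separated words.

Answer: no yes yes yes yes

Derivation:
Stream 1: error at byte offset 1. INVALID
Stream 2: decodes cleanly. VALID
Stream 3: decodes cleanly. VALID
Stream 4: decodes cleanly. VALID
Stream 5: decodes cleanly. VALID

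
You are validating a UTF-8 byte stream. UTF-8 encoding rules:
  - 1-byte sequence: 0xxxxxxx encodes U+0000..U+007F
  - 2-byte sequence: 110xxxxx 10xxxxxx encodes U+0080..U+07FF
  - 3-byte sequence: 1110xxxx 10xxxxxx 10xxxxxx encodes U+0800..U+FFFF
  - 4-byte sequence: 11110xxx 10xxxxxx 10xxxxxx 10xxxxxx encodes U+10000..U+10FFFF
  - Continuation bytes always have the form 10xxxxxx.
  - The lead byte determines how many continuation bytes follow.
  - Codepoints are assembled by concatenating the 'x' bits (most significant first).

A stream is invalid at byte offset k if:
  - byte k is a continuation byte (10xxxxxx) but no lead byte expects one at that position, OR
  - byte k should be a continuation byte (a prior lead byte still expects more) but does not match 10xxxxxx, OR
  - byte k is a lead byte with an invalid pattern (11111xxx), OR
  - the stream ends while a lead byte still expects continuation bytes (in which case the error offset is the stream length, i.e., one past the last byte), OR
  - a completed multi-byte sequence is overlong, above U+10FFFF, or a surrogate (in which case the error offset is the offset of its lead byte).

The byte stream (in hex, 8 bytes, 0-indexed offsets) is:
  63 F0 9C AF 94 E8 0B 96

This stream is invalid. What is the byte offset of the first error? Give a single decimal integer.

Byte[0]=63: 1-byte ASCII. cp=U+0063
Byte[1]=F0: 4-byte lead, need 3 cont bytes. acc=0x0
Byte[2]=9C: continuation. acc=(acc<<6)|0x1C=0x1C
Byte[3]=AF: continuation. acc=(acc<<6)|0x2F=0x72F
Byte[4]=94: continuation. acc=(acc<<6)|0x14=0x1CBD4
Completed: cp=U+1CBD4 (starts at byte 1)
Byte[5]=E8: 3-byte lead, need 2 cont bytes. acc=0x8
Byte[6]=0B: expected 10xxxxxx continuation. INVALID

Answer: 6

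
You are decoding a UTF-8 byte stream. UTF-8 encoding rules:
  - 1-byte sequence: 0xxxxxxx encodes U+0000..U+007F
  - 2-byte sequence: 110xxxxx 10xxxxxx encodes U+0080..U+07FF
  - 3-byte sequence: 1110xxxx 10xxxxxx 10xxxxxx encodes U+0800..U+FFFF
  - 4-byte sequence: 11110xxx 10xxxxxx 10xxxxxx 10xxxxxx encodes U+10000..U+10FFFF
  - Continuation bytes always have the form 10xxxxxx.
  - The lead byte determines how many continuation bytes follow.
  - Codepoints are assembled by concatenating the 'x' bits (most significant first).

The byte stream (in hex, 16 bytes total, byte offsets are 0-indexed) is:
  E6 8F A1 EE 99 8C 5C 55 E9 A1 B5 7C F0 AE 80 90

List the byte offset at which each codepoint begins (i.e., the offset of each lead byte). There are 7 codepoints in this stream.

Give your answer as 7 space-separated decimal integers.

Byte[0]=E6: 3-byte lead, need 2 cont bytes. acc=0x6
Byte[1]=8F: continuation. acc=(acc<<6)|0x0F=0x18F
Byte[2]=A1: continuation. acc=(acc<<6)|0x21=0x63E1
Completed: cp=U+63E1 (starts at byte 0)
Byte[3]=EE: 3-byte lead, need 2 cont bytes. acc=0xE
Byte[4]=99: continuation. acc=(acc<<6)|0x19=0x399
Byte[5]=8C: continuation. acc=(acc<<6)|0x0C=0xE64C
Completed: cp=U+E64C (starts at byte 3)
Byte[6]=5C: 1-byte ASCII. cp=U+005C
Byte[7]=55: 1-byte ASCII. cp=U+0055
Byte[8]=E9: 3-byte lead, need 2 cont bytes. acc=0x9
Byte[9]=A1: continuation. acc=(acc<<6)|0x21=0x261
Byte[10]=B5: continuation. acc=(acc<<6)|0x35=0x9875
Completed: cp=U+9875 (starts at byte 8)
Byte[11]=7C: 1-byte ASCII. cp=U+007C
Byte[12]=F0: 4-byte lead, need 3 cont bytes. acc=0x0
Byte[13]=AE: continuation. acc=(acc<<6)|0x2E=0x2E
Byte[14]=80: continuation. acc=(acc<<6)|0x00=0xB80
Byte[15]=90: continuation. acc=(acc<<6)|0x10=0x2E010
Completed: cp=U+2E010 (starts at byte 12)

Answer: 0 3 6 7 8 11 12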